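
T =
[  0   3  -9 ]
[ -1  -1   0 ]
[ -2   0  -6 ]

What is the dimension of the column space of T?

Row reduce to echelon form.
Swap R1 ↔ R2
R3 ← R3 − (2)·R1: [0, 2, -6]
R3 ← R3 − (2/3)·R2: [0, 0, 0]
Echelon form has 2 nonzero rows, so rank(T) = 2.
The column space has dimension equal to the rank: 2.

2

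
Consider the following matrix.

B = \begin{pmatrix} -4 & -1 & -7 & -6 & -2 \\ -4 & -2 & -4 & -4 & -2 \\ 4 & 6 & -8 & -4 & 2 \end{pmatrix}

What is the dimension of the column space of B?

Row reduce to echelon form.
R2 ← R2 − R1: [0, -1, 3, 2, 0]
R3 ← R3 + R1: [0, 5, -15, -10, 0]
R3 ← R3 + (5)·R2: [0, 0, 0, 0, 0]
Echelon form has 2 nonzero rows, so rank(B) = 2.
The column space has dimension equal to the rank: 2.

2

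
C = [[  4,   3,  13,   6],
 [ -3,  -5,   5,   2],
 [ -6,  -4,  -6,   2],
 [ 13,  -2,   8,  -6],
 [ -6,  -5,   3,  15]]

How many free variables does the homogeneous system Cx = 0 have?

0

Row reduce to echelon form.
R2 ← R2 + (3/4)·R1: [0, -11/4, 59/4, 13/2]
R3 ← R3 + (3/2)·R1: [0, 1/2, 27/2, 11]
R4 ← R4 − (13/4)·R1: [0, -47/4, -137/4, -51/2]
R5 ← R5 + (3/2)·R1: [0, -1/2, 45/2, 24]
R3 ← R3 + (2/11)·R2: [0, 0, 178/11, 134/11]
R4 ← R4 − (47/11)·R2: [0, 0, -1070/11, -586/11]
R5 ← R5 − (2/11)·R2: [0, 0, 218/11, 251/11]
R4 ← R4 + (535/89)·R3: [0, 0, 0, 1776/89]
R5 ← R5 − (109/89)·R3: [0, 0, 0, 703/89]
R5 ← R5 − (19/48)·R4: [0, 0, 0, 0]
4 nonzero rows, so rank(C) = 4.
C has 4 columns; by rank–nullity, nullity = 4 − 4 = 0.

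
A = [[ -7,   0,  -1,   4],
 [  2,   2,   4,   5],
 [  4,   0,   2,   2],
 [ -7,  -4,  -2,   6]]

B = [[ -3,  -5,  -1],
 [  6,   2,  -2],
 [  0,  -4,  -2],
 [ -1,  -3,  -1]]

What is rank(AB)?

First compute AB:
[[ 17,  27,   5],
 [  1, -37, -19],
 [-14, -34, -10],
 [ -9,  17,  13]]
Now row reduce the product.
R2 ← R2 − (1/17)·R1: [0, -656/17, -328/17]
R3 ← R3 + (14/17)·R1: [0, -200/17, -100/17]
R4 ← R4 + (9/17)·R1: [0, 532/17, 266/17]
R3 ← R3 − (25/82)·R2: [0, 0, 0]
R4 ← R4 + (133/164)·R2: [0, 0, 0]
2 nonzero rows, so rank(AB) = 2.

2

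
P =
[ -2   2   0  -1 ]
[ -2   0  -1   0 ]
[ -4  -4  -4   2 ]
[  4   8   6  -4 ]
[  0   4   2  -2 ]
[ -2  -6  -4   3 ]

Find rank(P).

2

Row reduce to echelon form.
R2 ← R2 − R1: [0, -2, -1, 1]
R3 ← R3 − (2)·R1: [0, -8, -4, 4]
R4 ← R4 + (2)·R1: [0, 12, 6, -6]
R6 ← R6 − R1: [0, -8, -4, 4]
R3 ← R3 − (4)·R2: [0, 0, 0, 0]
R4 ← R4 + (6)·R2: [0, 0, 0, 0]
R5 ← R5 + (2)·R2: [0, 0, 0, 0]
R6 ← R6 − (4)·R2: [0, 0, 0, 0]
Echelon form has 2 nonzero rows, so rank(P) = 2.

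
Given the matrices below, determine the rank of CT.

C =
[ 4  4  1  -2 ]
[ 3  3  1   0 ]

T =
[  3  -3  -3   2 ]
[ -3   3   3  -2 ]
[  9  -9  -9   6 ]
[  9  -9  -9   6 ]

First compute CT:
[[ -9,   9,   9,  -6],
 [  9,  -9,  -9,   6]]
Now row reduce the product.
R2 ← R2 + R1: [0, 0, 0, 0]
1 nonzero row, so rank(CT) = 1.

1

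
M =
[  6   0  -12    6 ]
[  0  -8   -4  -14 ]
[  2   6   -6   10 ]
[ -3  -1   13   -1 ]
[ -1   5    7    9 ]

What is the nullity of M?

Row reduce to echelon form.
R3 ← R3 − (1/3)·R1: [0, 6, -2, 8]
R4 ← R4 + (1/2)·R1: [0, -1, 7, 2]
R5 ← R5 + (1/6)·R1: [0, 5, 5, 10]
R3 ← R3 + (3/4)·R2: [0, 0, -5, -5/2]
R4 ← R4 − (1/8)·R2: [0, 0, 15/2, 15/4]
R5 ← R5 + (5/8)·R2: [0, 0, 5/2, 5/4]
R4 ← R4 + (3/2)·R3: [0, 0, 0, 0]
R5 ← R5 + (1/2)·R3: [0, 0, 0, 0]
3 nonzero rows, so rank(M) = 3.
M has 4 columns; by rank–nullity, nullity = 4 − 3 = 1.

1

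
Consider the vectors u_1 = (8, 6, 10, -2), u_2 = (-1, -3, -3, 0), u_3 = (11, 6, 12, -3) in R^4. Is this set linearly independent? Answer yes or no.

Form the matrix with these vectors as rows and row reduce.
R2 ← R2 + (1/8)·R1: [0, -9/4, -7/4, -1/4]
R3 ← R3 − (11/8)·R1: [0, -9/4, -7/4, -1/4]
R3 ← R3 − R2: [0, 0, 0, 0]
2 nonzero rows, so the 3 vectors span a space of dimension 2.
Since 2 < 3, the vectors are linearly dependent.

no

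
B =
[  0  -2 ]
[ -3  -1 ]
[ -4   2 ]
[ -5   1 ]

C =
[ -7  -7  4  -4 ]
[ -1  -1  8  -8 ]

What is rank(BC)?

2

First compute BC:
[[  2,   2, -16,  16],
 [ 22,  22, -20,  20],
 [ 26,  26,   0,   0],
 [ 34,  34, -12,  12]]
Now row reduce the product.
R2 ← R2 − (11)·R1: [0, 0, 156, -156]
R3 ← R3 − (13)·R1: [0, 0, 208, -208]
R4 ← R4 − (17)·R1: [0, 0, 260, -260]
R3 ← R3 − (4/3)·R2: [0, 0, 0, 0]
R4 ← R4 − (5/3)·R2: [0, 0, 0, 0]
2 nonzero rows, so rank(BC) = 2.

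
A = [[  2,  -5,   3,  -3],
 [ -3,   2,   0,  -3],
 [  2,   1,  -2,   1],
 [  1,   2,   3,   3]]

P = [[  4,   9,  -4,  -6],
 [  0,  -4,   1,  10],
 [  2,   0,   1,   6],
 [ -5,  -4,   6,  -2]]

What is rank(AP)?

First compute AP:
[[ 29,  50, -28, -38],
 [  3, -23,  -4,  44],
 [ -1,  10,  -3, -16],
 [ -5, -11,  19,  26]]
Now row reduce the product.
R2 ← R2 − (3/29)·R1: [0, -817/29, -32/29, 1390/29]
R3 ← R3 + (1/29)·R1: [0, 340/29, -115/29, -502/29]
R4 ← R4 + (5/29)·R1: [0, -69/29, 411/29, 564/29]
R3 ← R3 + (340/817)·R2: [0, 0, -3615/817, 2154/817]
R4 ← R4 − (69/817)·R2: [0, 0, 11655/817, 12582/817]
R4 ← R4 + (777/241)·R3: [0, 0, 0, 5760/241]
4 nonzero rows, so rank(AP) = 4.

4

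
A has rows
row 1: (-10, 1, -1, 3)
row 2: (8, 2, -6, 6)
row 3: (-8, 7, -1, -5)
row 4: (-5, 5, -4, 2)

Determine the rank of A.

Row reduce to echelon form.
R2 ← R2 + (4/5)·R1: [0, 14/5, -34/5, 42/5]
R3 ← R3 − (4/5)·R1: [0, 31/5, -1/5, -37/5]
R4 ← R4 − (1/2)·R1: [0, 9/2, -7/2, 1/2]
R3 ← R3 − (31/14)·R2: [0, 0, 104/7, -26]
R4 ← R4 − (45/28)·R2: [0, 0, 52/7, -13]
R4 ← R4 − (1/2)·R3: [0, 0, 0, 0]
Echelon form has 3 nonzero rows, so rank(A) = 3.

3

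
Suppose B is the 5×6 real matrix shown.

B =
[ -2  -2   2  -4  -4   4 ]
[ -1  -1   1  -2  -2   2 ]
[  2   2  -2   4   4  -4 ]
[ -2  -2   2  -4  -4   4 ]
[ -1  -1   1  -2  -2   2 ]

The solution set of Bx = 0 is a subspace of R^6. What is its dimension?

5

Row reduce to echelon form.
R2 ← R2 − (1/2)·R1: [0, 0, 0, 0, 0, 0]
R3 ← R3 + R1: [0, 0, 0, 0, 0, 0]
R4 ← R4 − R1: [0, 0, 0, 0, 0, 0]
R5 ← R5 − (1/2)·R1: [0, 0, 0, 0, 0, 0]
1 nonzero row, so rank(B) = 1.
B has 6 columns; by rank–nullity, nullity = 6 − 1 = 5.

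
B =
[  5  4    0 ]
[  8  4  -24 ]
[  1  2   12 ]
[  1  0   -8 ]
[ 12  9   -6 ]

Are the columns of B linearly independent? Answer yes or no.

no

Row reduce B to echelon form.
R2 ← R2 − (8/5)·R1: [0, -12/5, -24]
R3 ← R3 − (1/5)·R1: [0, 6/5, 12]
R4 ← R4 − (1/5)·R1: [0, -4/5, -8]
R5 ← R5 − (12/5)·R1: [0, -3/5, -6]
R3 ← R3 + (1/2)·R2: [0, 0, 0]
R4 ← R4 − (1/3)·R2: [0, 0, 0]
R5 ← R5 − (1/4)·R2: [0, 0, 0]
2 pivots among 3 columns.
Only 2 < 3 pivot columns, so the columns are linearly dependent.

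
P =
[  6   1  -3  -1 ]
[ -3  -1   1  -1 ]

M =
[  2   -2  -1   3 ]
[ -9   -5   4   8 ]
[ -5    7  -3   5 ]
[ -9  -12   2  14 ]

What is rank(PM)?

2

First compute PM:
[[ 27, -26,   5,  -3],
 [  7,  30,  -6, -26]]
Now row reduce the product.
R2 ← R2 − (7/27)·R1: [0, 992/27, -197/27, -227/9]
2 nonzero rows, so rank(PM) = 2.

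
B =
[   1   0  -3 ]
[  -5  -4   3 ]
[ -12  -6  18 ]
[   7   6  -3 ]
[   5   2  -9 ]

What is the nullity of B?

Row reduce to echelon form.
R2 ← R2 + (5)·R1: [0, -4, -12]
R3 ← R3 + (12)·R1: [0, -6, -18]
R4 ← R4 − (7)·R1: [0, 6, 18]
R5 ← R5 − (5)·R1: [0, 2, 6]
R3 ← R3 − (3/2)·R2: [0, 0, 0]
R4 ← R4 + (3/2)·R2: [0, 0, 0]
R5 ← R5 + (1/2)·R2: [0, 0, 0]
2 nonzero rows, so rank(B) = 2.
B has 3 columns; by rank–nullity, nullity = 3 − 2 = 1.

1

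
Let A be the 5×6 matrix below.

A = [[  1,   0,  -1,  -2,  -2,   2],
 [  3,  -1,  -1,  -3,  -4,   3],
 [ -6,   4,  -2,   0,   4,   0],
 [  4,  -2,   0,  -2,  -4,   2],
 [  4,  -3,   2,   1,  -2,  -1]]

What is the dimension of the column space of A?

2

Row reduce to echelon form.
R2 ← R2 − (3)·R1: [0, -1, 2, 3, 2, -3]
R3 ← R3 + (6)·R1: [0, 4, -8, -12, -8, 12]
R4 ← R4 − (4)·R1: [0, -2, 4, 6, 4, -6]
R5 ← R5 − (4)·R1: [0, -3, 6, 9, 6, -9]
R3 ← R3 + (4)·R2: [0, 0, 0, 0, 0, 0]
R4 ← R4 − (2)·R2: [0, 0, 0, 0, 0, 0]
R5 ← R5 − (3)·R2: [0, 0, 0, 0, 0, 0]
Echelon form has 2 nonzero rows, so rank(A) = 2.
The column space has dimension equal to the rank: 2.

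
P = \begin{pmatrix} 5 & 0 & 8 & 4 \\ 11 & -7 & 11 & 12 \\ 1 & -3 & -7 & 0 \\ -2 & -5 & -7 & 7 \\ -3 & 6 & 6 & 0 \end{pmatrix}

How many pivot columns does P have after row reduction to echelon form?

4

Row reduce to echelon form.
R2 ← R2 − (11/5)·R1: [0, -7, -33/5, 16/5]
R3 ← R3 − (1/5)·R1: [0, -3, -43/5, -4/5]
R4 ← R4 + (2/5)·R1: [0, -5, -19/5, 43/5]
R5 ← R5 + (3/5)·R1: [0, 6, 54/5, 12/5]
R3 ← R3 − (3/7)·R2: [0, 0, -202/35, -76/35]
R4 ← R4 − (5/7)·R2: [0, 0, 32/35, 221/35]
R5 ← R5 + (6/7)·R2: [0, 0, 36/7, 36/7]
R4 ← R4 + (16/101)·R3: [0, 0, 0, 603/101]
R5 ← R5 + (90/101)·R3: [0, 0, 0, 324/101]
R5 ← R5 − (36/67)·R4: [0, 0, 0, 0]
Echelon form has 4 nonzero rows, so rank(P) = 4.
Each nonzero row contributes one pivot column: 4 pivot columns.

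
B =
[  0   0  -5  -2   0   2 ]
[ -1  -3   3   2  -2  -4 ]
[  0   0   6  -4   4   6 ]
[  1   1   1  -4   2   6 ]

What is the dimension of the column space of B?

Row reduce to echelon form.
Swap R1 ↔ R2
R4 ← R4 + R1: [0, -2, 4, -2, 0, 2]
Swap R2 ↔ R4
R4 ← R4 + (5/6)·R3: [0, 0, 0, -16/3, 10/3, 7]
Echelon form has 4 nonzero rows, so rank(B) = 4.
The column space has dimension equal to the rank: 4.

4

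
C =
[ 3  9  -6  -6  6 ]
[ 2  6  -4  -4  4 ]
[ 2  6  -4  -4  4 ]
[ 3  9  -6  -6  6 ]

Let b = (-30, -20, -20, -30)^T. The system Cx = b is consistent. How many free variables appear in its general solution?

4

Row reduce the augmented matrix [C | b].
R2 ← R2 − (2/3)·R1: [0, 0, 0, 0, 0, 0]
R3 ← R3 − (2/3)·R1: [0, 0, 0, 0, 0, 0]
R4 ← R4 − R1: [0, 0, 0, 0, 0, 0]
The echelon form has 1 nonzero rows, and every pivot lies in the first 5 columns, so rank(C) = rank([C|b]) = 1.
The system is consistent.
Free variables = (unknowns) − (rank) = 5 − 1 = 4.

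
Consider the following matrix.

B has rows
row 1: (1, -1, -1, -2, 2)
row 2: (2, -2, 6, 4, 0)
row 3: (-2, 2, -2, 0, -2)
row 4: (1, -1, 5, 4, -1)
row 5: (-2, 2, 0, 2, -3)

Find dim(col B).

Row reduce to echelon form.
R2 ← R2 − (2)·R1: [0, 0, 8, 8, -4]
R3 ← R3 + (2)·R1: [0, 0, -4, -4, 2]
R4 ← R4 − R1: [0, 0, 6, 6, -3]
R5 ← R5 + (2)·R1: [0, 0, -2, -2, 1]
R3 ← R3 + (1/2)·R2: [0, 0, 0, 0, 0]
R4 ← R4 − (3/4)·R2: [0, 0, 0, 0, 0]
R5 ← R5 + (1/4)·R2: [0, 0, 0, 0, 0]
Echelon form has 2 nonzero rows, so rank(B) = 2.
The column space has dimension equal to the rank: 2.

2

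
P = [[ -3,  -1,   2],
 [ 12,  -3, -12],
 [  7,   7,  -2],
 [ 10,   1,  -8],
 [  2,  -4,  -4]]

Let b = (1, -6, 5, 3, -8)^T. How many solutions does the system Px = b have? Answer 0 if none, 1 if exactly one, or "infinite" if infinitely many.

0

Row reduce the augmented matrix [P | b].
R2 ← R2 + (4)·R1: [0, -7, -4, -2]
R3 ← R3 + (7/3)·R1: [0, 14/3, 8/3, 22/3]
R4 ← R4 + (10/3)·R1: [0, -7/3, -4/3, 19/3]
R5 ← R5 + (2/3)·R1: [0, -14/3, -8/3, -22/3]
R3 ← R3 + (2/3)·R2: [0, 0, 0, 6]
R4 ← R4 − (1/3)·R2: [0, 0, 0, 7]
R5 ← R5 − (2/3)·R2: [0, 0, 0, -6]
R4 ← R4 − (7/6)·R3: [0, 0, 0, 0]
R5 ← R5 + R3: [0, 0, 0, 0]
The echelon form has 3 nonzero rows; the last pivot sits in the augmented column, so rank(P) = 2 but rank([P|b]) = 3.
Since the ranks differ, the system is inconsistent.
It has no solutions.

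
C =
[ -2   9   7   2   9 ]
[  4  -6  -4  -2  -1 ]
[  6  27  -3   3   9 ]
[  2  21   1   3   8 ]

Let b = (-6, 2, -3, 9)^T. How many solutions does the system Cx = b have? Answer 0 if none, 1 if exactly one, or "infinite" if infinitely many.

0

Row reduce the augmented matrix [C | b].
R2 ← R2 + (2)·R1: [0, 12, 10, 2, 17, -10]
R3 ← R3 + (3)·R1: [0, 54, 18, 9, 36, -21]
R4 ← R4 + R1: [0, 30, 8, 5, 17, 3]
R3 ← R3 − (9/2)·R2: [0, 0, -27, 0, -81/2, 24]
R4 ← R4 − (5/2)·R2: [0, 0, -17, 0, -51/2, 28]
R4 ← R4 − (17/27)·R3: [0, 0, 0, 0, 0, 116/9]
The echelon form has 4 nonzero rows; the last pivot sits in the augmented column, so rank(C) = 3 but rank([C|b]) = 4.
Since the ranks differ, the system is inconsistent.
It has no solutions.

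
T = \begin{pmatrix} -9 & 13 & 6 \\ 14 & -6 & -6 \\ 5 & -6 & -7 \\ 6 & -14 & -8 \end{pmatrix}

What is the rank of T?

3

Row reduce to echelon form.
R2 ← R2 + (14/9)·R1: [0, 128/9, 10/3]
R3 ← R3 + (5/9)·R1: [0, 11/9, -11/3]
R4 ← R4 + (2/3)·R1: [0, -16/3, -4]
R3 ← R3 − (11/128)·R2: [0, 0, -253/64]
R4 ← R4 + (3/8)·R2: [0, 0, -11/4]
R4 ← R4 − (16/23)·R3: [0, 0, 0]
Echelon form has 3 nonzero rows, so rank(T) = 3.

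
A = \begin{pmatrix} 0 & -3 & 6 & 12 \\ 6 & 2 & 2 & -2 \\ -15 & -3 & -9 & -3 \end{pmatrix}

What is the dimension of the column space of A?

Row reduce to echelon form.
Swap R1 ↔ R2
R3 ← R3 + (5/2)·R1: [0, 2, -4, -8]
R3 ← R3 + (2/3)·R2: [0, 0, 0, 0]
Echelon form has 2 nonzero rows, so rank(A) = 2.
The column space has dimension equal to the rank: 2.

2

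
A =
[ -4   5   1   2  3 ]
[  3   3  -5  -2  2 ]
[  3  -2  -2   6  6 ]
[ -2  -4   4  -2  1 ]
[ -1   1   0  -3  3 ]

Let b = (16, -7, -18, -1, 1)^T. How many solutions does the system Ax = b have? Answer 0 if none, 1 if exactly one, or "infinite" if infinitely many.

Row reduce the augmented matrix [A | b].
R2 ← R2 + (3/4)·R1: [0, 27/4, -17/4, -1/2, 17/4, 5]
R3 ← R3 + (3/4)·R1: [0, 7/4, -5/4, 15/2, 33/4, -6]
R4 ← R4 − (1/2)·R1: [0, -13/2, 7/2, -3, -1/2, -9]
R5 ← R5 − (1/4)·R1: [0, -1/4, -1/4, -7/2, 9/4, -3]
R3 ← R3 − (7/27)·R2: [0, 0, -4/27, 206/27, 193/27, -197/27]
R4 ← R4 + (26/27)·R2: [0, 0, -16/27, -94/27, 97/27, -113/27]
R5 ← R5 + (1/27)·R2: [0, 0, -11/27, -95/27, 65/27, -76/27]
R4 ← R4 − (4)·R3: [0, 0, 0, -34, -25, 25]
R5 ← R5 − (11/4)·R3: [0, 0, 0, -49/2, -69/4, 69/4]
R5 ← R5 − (49/68)·R4: [0, 0, 0, 0, 13/17, -13/17]
The echelon form has 5 nonzero rows, and every pivot lies in the first 5 columns, so rank(A) = rank([A|b]) = 5.
The system is consistent.
rank = 5 = number of unknowns, so the solution is unique.

1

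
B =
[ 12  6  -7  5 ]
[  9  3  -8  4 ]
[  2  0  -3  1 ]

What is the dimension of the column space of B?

Row reduce to echelon form.
R2 ← R2 − (3/4)·R1: [0, -3/2, -11/4, 1/4]
R3 ← R3 − (1/6)·R1: [0, -1, -11/6, 1/6]
R3 ← R3 − (2/3)·R2: [0, 0, 0, 0]
Echelon form has 2 nonzero rows, so rank(B) = 2.
The column space has dimension equal to the rank: 2.

2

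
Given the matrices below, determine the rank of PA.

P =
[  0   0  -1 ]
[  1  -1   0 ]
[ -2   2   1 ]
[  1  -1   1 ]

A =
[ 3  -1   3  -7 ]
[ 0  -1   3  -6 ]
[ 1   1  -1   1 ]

2

First compute PA:
[[ -1,  -1,   1,  -1],
 [  3,   0,   0,  -1],
 [ -5,   1,  -1,   3],
 [  4,   1,  -1,   0]]
Now row reduce the product.
R2 ← R2 + (3)·R1: [0, -3, 3, -4]
R3 ← R3 − (5)·R1: [0, 6, -6, 8]
R4 ← R4 + (4)·R1: [0, -3, 3, -4]
R3 ← R3 + (2)·R2: [0, 0, 0, 0]
R4 ← R4 − R2: [0, 0, 0, 0]
2 nonzero rows, so rank(PA) = 2.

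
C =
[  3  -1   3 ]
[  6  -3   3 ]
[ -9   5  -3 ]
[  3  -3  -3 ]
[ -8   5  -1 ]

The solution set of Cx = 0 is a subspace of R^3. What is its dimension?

1

Row reduce to echelon form.
R2 ← R2 − (2)·R1: [0, -1, -3]
R3 ← R3 + (3)·R1: [0, 2, 6]
R4 ← R4 − R1: [0, -2, -6]
R5 ← R5 + (8/3)·R1: [0, 7/3, 7]
R3 ← R3 + (2)·R2: [0, 0, 0]
R4 ← R4 − (2)·R2: [0, 0, 0]
R5 ← R5 + (7/3)·R2: [0, 0, 0]
2 nonzero rows, so rank(C) = 2.
C has 3 columns; by rank–nullity, nullity = 3 − 2 = 1.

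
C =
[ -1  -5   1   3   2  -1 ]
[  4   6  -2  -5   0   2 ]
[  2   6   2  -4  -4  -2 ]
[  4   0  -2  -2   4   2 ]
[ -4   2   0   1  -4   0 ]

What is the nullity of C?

Row reduce to echelon form.
R2 ← R2 + (4)·R1: [0, -14, 2, 7, 8, -2]
R3 ← R3 + (2)·R1: [0, -4, 4, 2, 0, -4]
R4 ← R4 + (4)·R1: [0, -20, 2, 10, 12, -2]
R5 ← R5 − (4)·R1: [0, 22, -4, -11, -12, 4]
R3 ← R3 − (2/7)·R2: [0, 0, 24/7, 0, -16/7, -24/7]
R4 ← R4 − (10/7)·R2: [0, 0, -6/7, 0, 4/7, 6/7]
R5 ← R5 + (11/7)·R2: [0, 0, -6/7, 0, 4/7, 6/7]
R4 ← R4 + (1/4)·R3: [0, 0, 0, 0, 0, 0]
R5 ← R5 + (1/4)·R3: [0, 0, 0, 0, 0, 0]
3 nonzero rows, so rank(C) = 3.
C has 6 columns; by rank–nullity, nullity = 6 − 3 = 3.

3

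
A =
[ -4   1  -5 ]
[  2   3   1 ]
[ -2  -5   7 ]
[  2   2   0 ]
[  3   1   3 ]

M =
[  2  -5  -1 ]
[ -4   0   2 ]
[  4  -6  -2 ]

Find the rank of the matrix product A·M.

2

First compute AM:
[[-32,  50,  16],
 [ -4, -16,   2],
 [ 44, -32, -22],
 [ -4, -10,   2],
 [ 14, -33,  -7]]
Now row reduce the product.
R2 ← R2 − (1/8)·R1: [0, -89/4, 0]
R3 ← R3 + (11/8)·R1: [0, 147/4, 0]
R4 ← R4 − (1/8)·R1: [0, -65/4, 0]
R5 ← R5 + (7/16)·R1: [0, -89/8, 0]
R3 ← R3 + (147/89)·R2: [0, 0, 0]
R4 ← R4 − (65/89)·R2: [0, 0, 0]
R5 ← R5 − (1/2)·R2: [0, 0, 0]
2 nonzero rows, so rank(AM) = 2.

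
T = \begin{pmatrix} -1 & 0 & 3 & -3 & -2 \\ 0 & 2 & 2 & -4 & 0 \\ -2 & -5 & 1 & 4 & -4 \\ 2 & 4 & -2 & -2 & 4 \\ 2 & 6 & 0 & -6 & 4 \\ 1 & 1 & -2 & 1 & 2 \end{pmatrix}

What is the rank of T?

2

Row reduce to echelon form.
R3 ← R3 − (2)·R1: [0, -5, -5, 10, 0]
R4 ← R4 + (2)·R1: [0, 4, 4, -8, 0]
R5 ← R5 + (2)·R1: [0, 6, 6, -12, 0]
R6 ← R6 + R1: [0, 1, 1, -2, 0]
R3 ← R3 + (5/2)·R2: [0, 0, 0, 0, 0]
R4 ← R4 − (2)·R2: [0, 0, 0, 0, 0]
R5 ← R5 − (3)·R2: [0, 0, 0, 0, 0]
R6 ← R6 − (1/2)·R2: [0, 0, 0, 0, 0]
Echelon form has 2 nonzero rows, so rank(T) = 2.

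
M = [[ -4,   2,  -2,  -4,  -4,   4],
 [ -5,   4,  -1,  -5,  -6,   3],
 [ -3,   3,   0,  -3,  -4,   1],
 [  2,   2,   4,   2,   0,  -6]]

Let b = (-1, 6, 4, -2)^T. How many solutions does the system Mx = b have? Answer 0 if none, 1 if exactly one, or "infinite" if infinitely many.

0

Row reduce the augmented matrix [M | b].
R2 ← R2 − (5/4)·R1: [0, 3/2, 3/2, 0, -1, -2, 29/4]
R3 ← R3 − (3/4)·R1: [0, 3/2, 3/2, 0, -1, -2, 19/4]
R4 ← R4 + (1/2)·R1: [0, 3, 3, 0, -2, -4, -5/2]
R3 ← R3 − R2: [0, 0, 0, 0, 0, 0, -5/2]
R4 ← R4 − (2)·R2: [0, 0, 0, 0, 0, 0, -17]
R4 ← R4 − (34/5)·R3: [0, 0, 0, 0, 0, 0, 0]
The echelon form has 3 nonzero rows; the last pivot sits in the augmented column, so rank(M) = 2 but rank([M|b]) = 3.
Since the ranks differ, the system is inconsistent.
It has no solutions.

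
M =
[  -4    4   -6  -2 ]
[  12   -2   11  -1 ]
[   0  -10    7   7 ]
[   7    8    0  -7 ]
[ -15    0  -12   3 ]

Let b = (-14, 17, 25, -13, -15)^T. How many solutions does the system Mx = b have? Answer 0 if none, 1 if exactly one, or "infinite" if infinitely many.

Row reduce the augmented matrix [M | b].
R2 ← R2 + (3)·R1: [0, 10, -7, -7, -25]
R4 ← R4 + (7/4)·R1: [0, 15, -21/2, -21/2, -75/2]
R5 ← R5 − (15/4)·R1: [0, -15, 21/2, 21/2, 75/2]
R3 ← R3 + R2: [0, 0, 0, 0, 0]
R4 ← R4 − (3/2)·R2: [0, 0, 0, 0, 0]
R5 ← R5 + (3/2)·R2: [0, 0, 0, 0, 0]
The echelon form has 2 nonzero rows, and every pivot lies in the first 4 columns, so rank(M) = rank([M|b]) = 2.
The system is consistent.
rank = 2 < 4 unknowns, so there are infinitely many solutions.

infinite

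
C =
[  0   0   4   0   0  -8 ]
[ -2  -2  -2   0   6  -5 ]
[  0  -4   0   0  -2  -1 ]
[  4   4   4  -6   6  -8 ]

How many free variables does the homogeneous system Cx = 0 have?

2

Row reduce to echelon form.
Swap R1 ↔ R2
R4 ← R4 + (2)·R1: [0, 0, 0, -6, 18, -18]
Swap R2 ↔ R3
4 nonzero rows, so rank(C) = 4.
C has 6 columns; by rank–nullity, nullity = 6 − 4 = 2.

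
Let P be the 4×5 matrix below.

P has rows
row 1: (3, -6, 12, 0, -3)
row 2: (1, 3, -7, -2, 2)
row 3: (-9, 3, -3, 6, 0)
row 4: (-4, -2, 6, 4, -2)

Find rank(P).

Row reduce to echelon form.
R2 ← R2 − (1/3)·R1: [0, 5, -11, -2, 3]
R3 ← R3 + (3)·R1: [0, -15, 33, 6, -9]
R4 ← R4 + (4/3)·R1: [0, -10, 22, 4, -6]
R3 ← R3 + (3)·R2: [0, 0, 0, 0, 0]
R4 ← R4 + (2)·R2: [0, 0, 0, 0, 0]
Echelon form has 2 nonzero rows, so rank(P) = 2.

2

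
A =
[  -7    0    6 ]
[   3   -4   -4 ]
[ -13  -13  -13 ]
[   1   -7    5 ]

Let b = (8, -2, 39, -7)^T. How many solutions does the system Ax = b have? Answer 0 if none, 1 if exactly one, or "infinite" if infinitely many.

Row reduce the augmented matrix [A | b].
R2 ← R2 + (3/7)·R1: [0, -4, -10/7, 10/7]
R3 ← R3 − (13/7)·R1: [0, -13, -169/7, 169/7]
R4 ← R4 + (1/7)·R1: [0, -7, 41/7, -41/7]
R3 ← R3 − (13/4)·R2: [0, 0, -39/2, 39/2]
R4 ← R4 − (7/4)·R2: [0, 0, 117/14, -117/14]
R4 ← R4 + (3/7)·R3: [0, 0, 0, 0]
The echelon form has 3 nonzero rows, and every pivot lies in the first 3 columns, so rank(A) = rank([A|b]) = 3.
The system is consistent.
rank = 3 = number of unknowns, so the solution is unique.

1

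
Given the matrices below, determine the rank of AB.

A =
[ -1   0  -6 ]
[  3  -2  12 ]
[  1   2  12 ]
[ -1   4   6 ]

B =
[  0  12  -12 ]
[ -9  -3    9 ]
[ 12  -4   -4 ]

2

First compute AB:
[[-72,  12,  36],
 [162,  -6, -102],
 [126, -42, -42],
 [ 36, -48,  24]]
Now row reduce the product.
R2 ← R2 + (9/4)·R1: [0, 21, -21]
R3 ← R3 + (7/4)·R1: [0, -21, 21]
R4 ← R4 + (1/2)·R1: [0, -42, 42]
R3 ← R3 + R2: [0, 0, 0]
R4 ← R4 + (2)·R2: [0, 0, 0]
2 nonzero rows, so rank(AB) = 2.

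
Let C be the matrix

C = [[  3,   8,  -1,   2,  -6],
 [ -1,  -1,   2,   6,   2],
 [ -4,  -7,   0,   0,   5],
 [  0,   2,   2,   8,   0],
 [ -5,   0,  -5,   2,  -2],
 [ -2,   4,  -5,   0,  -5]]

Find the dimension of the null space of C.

2

Row reduce to echelon form.
R2 ← R2 + (1/3)·R1: [0, 5/3, 5/3, 20/3, 0]
R3 ← R3 + (4/3)·R1: [0, 11/3, -4/3, 8/3, -3]
R5 ← R5 + (5/3)·R1: [0, 40/3, -20/3, 16/3, -12]
R6 ← R6 + (2/3)·R1: [0, 28/3, -17/3, 4/3, -9]
R3 ← R3 − (11/5)·R2: [0, 0, -5, -12, -3]
R4 ← R4 − (6/5)·R2: [0, 0, 0, 0, 0]
R5 ← R5 − (8)·R2: [0, 0, -20, -48, -12]
R6 ← R6 − (28/5)·R2: [0, 0, -15, -36, -9]
R5 ← R5 − (4)·R3: [0, 0, 0, 0, 0]
R6 ← R6 − (3)·R3: [0, 0, 0, 0, 0]
3 nonzero rows, so rank(C) = 3.
C has 5 columns; by rank–nullity, nullity = 5 − 3 = 2.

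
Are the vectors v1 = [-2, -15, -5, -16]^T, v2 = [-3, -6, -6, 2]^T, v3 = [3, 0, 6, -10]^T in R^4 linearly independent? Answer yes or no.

yes

Form the matrix with these vectors as rows and row reduce.
R2 ← R2 − (3/2)·R1: [0, 33/2, 3/2, 26]
R3 ← R3 + (3/2)·R1: [0, -45/2, -3/2, -34]
R3 ← R3 + (15/11)·R2: [0, 0, 6/11, 16/11]
3 nonzero rows, so the 3 vectors span a space of dimension 3.
Since 3 = 3, the vectors are linearly independent.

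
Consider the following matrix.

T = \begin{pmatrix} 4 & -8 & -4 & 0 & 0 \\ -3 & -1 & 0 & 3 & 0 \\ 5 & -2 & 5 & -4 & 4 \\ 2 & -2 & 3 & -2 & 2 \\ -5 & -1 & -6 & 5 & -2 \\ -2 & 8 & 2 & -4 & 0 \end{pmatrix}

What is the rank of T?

Row reduce to echelon form.
R2 ← R2 + (3/4)·R1: [0, -7, -3, 3, 0]
R3 ← R3 − (5/4)·R1: [0, 8, 10, -4, 4]
R4 ← R4 − (1/2)·R1: [0, 2, 5, -2, 2]
R5 ← R5 + (5/4)·R1: [0, -11, -11, 5, -2]
R6 ← R6 + (1/2)·R1: [0, 4, 0, -4, 0]
R3 ← R3 + (8/7)·R2: [0, 0, 46/7, -4/7, 4]
R4 ← R4 + (2/7)·R2: [0, 0, 29/7, -8/7, 2]
R5 ← R5 − (11/7)·R2: [0, 0, -44/7, 2/7, -2]
R6 ← R6 + (4/7)·R2: [0, 0, -12/7, -16/7, 0]
R4 ← R4 − (29/46)·R3: [0, 0, 0, -18/23, -12/23]
R5 ← R5 + (22/23)·R3: [0, 0, 0, -6/23, 42/23]
R6 ← R6 + (6/23)·R3: [0, 0, 0, -56/23, 24/23]
R5 ← R5 − (1/3)·R4: [0, 0, 0, 0, 2]
R6 ← R6 − (28/9)·R4: [0, 0, 0, 0, 8/3]
R6 ← R6 − (4/3)·R5: [0, 0, 0, 0, 0]
Echelon form has 5 nonzero rows, so rank(T) = 5.

5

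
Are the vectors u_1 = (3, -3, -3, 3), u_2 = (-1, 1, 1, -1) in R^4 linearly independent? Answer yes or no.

Form the matrix with these vectors as rows and row reduce.
R2 ← R2 + (1/3)·R1: [0, 0, 0, 0]
1 nonzero row, so the 2 vectors span a space of dimension 1.
Since 1 < 2, the vectors are linearly dependent.

no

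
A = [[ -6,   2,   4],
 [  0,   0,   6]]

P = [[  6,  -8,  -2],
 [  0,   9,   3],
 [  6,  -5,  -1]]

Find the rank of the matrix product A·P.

First compute AP:
[[-12,  46,  14],
 [ 36, -30,  -6]]
Now row reduce the product.
R2 ← R2 + (3)·R1: [0, 108, 36]
2 nonzero rows, so rank(AP) = 2.

2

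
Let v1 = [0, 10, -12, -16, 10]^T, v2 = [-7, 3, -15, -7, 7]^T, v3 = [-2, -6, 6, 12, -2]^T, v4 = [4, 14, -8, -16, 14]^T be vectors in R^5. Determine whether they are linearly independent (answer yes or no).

Form the matrix with these vectors as rows and row reduce.
Swap R1 ↔ R2
R3 ← R3 − (2/7)·R1: [0, -48/7, 72/7, 14, -4]
R4 ← R4 + (4/7)·R1: [0, 110/7, -116/7, -20, 18]
R3 ← R3 + (24/35)·R2: [0, 0, 72/35, 106/35, 20/7]
R4 ← R4 − (11/7)·R2: [0, 0, 16/7, 36/7, 16/7]
R4 ← R4 − (10/9)·R3: [0, 0, 0, 16/9, -8/9]
4 nonzero rows, so the 4 vectors span a space of dimension 4.
Since 4 = 4, the vectors are linearly independent.

yes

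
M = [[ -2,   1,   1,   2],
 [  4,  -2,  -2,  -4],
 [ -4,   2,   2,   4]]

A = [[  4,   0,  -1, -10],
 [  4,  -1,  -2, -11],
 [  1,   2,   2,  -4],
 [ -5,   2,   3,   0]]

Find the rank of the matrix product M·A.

First compute MA:
[[-13,   5,   8,   5],
 [ 26, -10, -16, -10],
 [-26,  10,  16,  10]]
Now row reduce the product.
R2 ← R2 + (2)·R1: [0, 0, 0, 0]
R3 ← R3 − (2)·R1: [0, 0, 0, 0]
1 nonzero row, so rank(MA) = 1.

1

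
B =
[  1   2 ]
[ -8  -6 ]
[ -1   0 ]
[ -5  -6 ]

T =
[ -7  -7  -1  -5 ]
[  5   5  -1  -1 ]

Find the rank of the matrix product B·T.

2

First compute BT:
[[  3,   3,  -3,  -7],
 [ 26,  26,  14,  46],
 [  7,   7,   1,   5],
 [  5,   5,  11,  31]]
Now row reduce the product.
R2 ← R2 − (26/3)·R1: [0, 0, 40, 320/3]
R3 ← R3 − (7/3)·R1: [0, 0, 8, 64/3]
R4 ← R4 − (5/3)·R1: [0, 0, 16, 128/3]
R3 ← R3 − (1/5)·R2: [0, 0, 0, 0]
R4 ← R4 − (2/5)·R2: [0, 0, 0, 0]
2 nonzero rows, so rank(BT) = 2.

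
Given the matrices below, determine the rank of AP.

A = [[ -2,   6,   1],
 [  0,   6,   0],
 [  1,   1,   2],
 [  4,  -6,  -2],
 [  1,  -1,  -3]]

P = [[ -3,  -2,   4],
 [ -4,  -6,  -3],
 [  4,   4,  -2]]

2

First compute AP:
[[-14, -28, -28],
 [-24, -36, -18],
 [  1,   0,  -3],
 [  4,  20,  38],
 [-11,  -8,  13]]
Now row reduce the product.
R2 ← R2 − (12/7)·R1: [0, 12, 30]
R3 ← R3 + (1/14)·R1: [0, -2, -5]
R4 ← R4 + (2/7)·R1: [0, 12, 30]
R5 ← R5 − (11/14)·R1: [0, 14, 35]
R3 ← R3 + (1/6)·R2: [0, 0, 0]
R4 ← R4 − R2: [0, 0, 0]
R5 ← R5 − (7/6)·R2: [0, 0, 0]
2 nonzero rows, so rank(AP) = 2.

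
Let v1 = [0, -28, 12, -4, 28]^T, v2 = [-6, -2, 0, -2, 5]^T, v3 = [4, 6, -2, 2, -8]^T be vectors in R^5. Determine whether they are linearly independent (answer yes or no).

Form the matrix with these vectors as rows and row reduce.
Swap R1 ↔ R2
R3 ← R3 + (2/3)·R1: [0, 14/3, -2, 2/3, -14/3]
R3 ← R3 + (1/6)·R2: [0, 0, 0, 0, 0]
2 nonzero rows, so the 3 vectors span a space of dimension 2.
Since 2 < 3, the vectors are linearly dependent.

no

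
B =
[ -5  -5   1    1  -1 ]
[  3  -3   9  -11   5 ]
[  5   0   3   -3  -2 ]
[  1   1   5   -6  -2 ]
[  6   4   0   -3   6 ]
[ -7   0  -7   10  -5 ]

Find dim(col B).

5

Row reduce to echelon form.
R2 ← R2 + (3/5)·R1: [0, -6, 48/5, -52/5, 22/5]
R3 ← R3 + R1: [0, -5, 4, -2, -3]
R4 ← R4 + (1/5)·R1: [0, 0, 26/5, -29/5, -11/5]
R5 ← R5 + (6/5)·R1: [0, -2, 6/5, -9/5, 24/5]
R6 ← R6 − (7/5)·R1: [0, 7, -42/5, 43/5, -18/5]
R3 ← R3 − (5/6)·R2: [0, 0, -4, 20/3, -20/3]
R5 ← R5 − (1/3)·R2: [0, 0, -2, 5/3, 10/3]
R6 ← R6 + (7/6)·R2: [0, 0, 14/5, -53/15, 23/15]
R4 ← R4 + (13/10)·R3: [0, 0, 0, 43/15, -163/15]
R5 ← R5 − (1/2)·R3: [0, 0, 0, -5/3, 20/3]
R6 ← R6 + (7/10)·R3: [0, 0, 0, 17/15, -47/15]
R5 ← R5 + (25/43)·R4: [0, 0, 0, 0, 15/43]
R6 ← R6 − (17/43)·R4: [0, 0, 0, 0, 50/43]
R6 ← R6 − (10/3)·R5: [0, 0, 0, 0, 0]
Echelon form has 5 nonzero rows, so rank(B) = 5.
The column space has dimension equal to the rank: 5.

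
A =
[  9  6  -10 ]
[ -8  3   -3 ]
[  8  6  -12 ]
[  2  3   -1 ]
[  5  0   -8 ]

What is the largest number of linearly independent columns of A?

Row reduce to echelon form.
R2 ← R2 + (8/9)·R1: [0, 25/3, -107/9]
R3 ← R3 − (8/9)·R1: [0, 2/3, -28/9]
R4 ← R4 − (2/9)·R1: [0, 5/3, 11/9]
R5 ← R5 − (5/9)·R1: [0, -10/3, -22/9]
R3 ← R3 − (2/25)·R2: [0, 0, -54/25]
R4 ← R4 − (1/5)·R2: [0, 0, 18/5]
R5 ← R5 + (2/5)·R2: [0, 0, -36/5]
R4 ← R4 + (5/3)·R3: [0, 0, 0]
R5 ← R5 − (10/3)·R3: [0, 0, 0]
Echelon form has 3 nonzero rows, so rank(A) = 3.
The rank gives the maximum number of linearly independent columns: 3.

3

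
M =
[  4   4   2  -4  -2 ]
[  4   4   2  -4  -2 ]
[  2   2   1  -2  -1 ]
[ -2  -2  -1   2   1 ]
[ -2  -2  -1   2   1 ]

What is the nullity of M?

4

Row reduce to echelon form.
R2 ← R2 − R1: [0, 0, 0, 0, 0]
R3 ← R3 − (1/2)·R1: [0, 0, 0, 0, 0]
R4 ← R4 + (1/2)·R1: [0, 0, 0, 0, 0]
R5 ← R5 + (1/2)·R1: [0, 0, 0, 0, 0]
1 nonzero row, so rank(M) = 1.
M has 5 columns; by rank–nullity, nullity = 5 − 1 = 4.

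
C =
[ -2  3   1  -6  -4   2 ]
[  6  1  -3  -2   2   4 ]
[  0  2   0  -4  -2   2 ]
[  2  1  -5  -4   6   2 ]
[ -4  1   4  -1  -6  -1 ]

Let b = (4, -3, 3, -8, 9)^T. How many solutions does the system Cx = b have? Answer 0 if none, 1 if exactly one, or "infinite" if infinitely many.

Row reduce the augmented matrix [C | b].
R2 ← R2 + (3)·R1: [0, 10, 0, -20, -10, 10, 9]
R4 ← R4 + R1: [0, 4, -4, -10, 2, 4, -4]
R5 ← R5 − (2)·R1: [0, -5, 2, 11, 2, -5, 1]
R3 ← R3 − (1/5)·R2: [0, 0, 0, 0, 0, 0, 6/5]
R4 ← R4 − (2/5)·R2: [0, 0, -4, -2, 6, 0, -38/5]
R5 ← R5 + (1/2)·R2: [0, 0, 2, 1, -3, 0, 11/2]
Swap R3 ↔ R4
R5 ← R5 + (1/2)·R3: [0, 0, 0, 0, 0, 0, 17/10]
R5 ← R5 − (17/12)·R4: [0, 0, 0, 0, 0, 0, 0]
The echelon form has 4 nonzero rows; the last pivot sits in the augmented column, so rank(C) = 3 but rank([C|b]) = 4.
Since the ranks differ, the system is inconsistent.
It has no solutions.

0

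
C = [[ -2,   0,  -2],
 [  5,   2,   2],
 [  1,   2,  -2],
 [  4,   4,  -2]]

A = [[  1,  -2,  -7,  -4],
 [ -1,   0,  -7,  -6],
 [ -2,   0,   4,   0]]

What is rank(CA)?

First compute CA:
[[  2,   4,   6,   8],
 [ -1, -10, -41, -32],
 [  3,  -2, -29, -16],
 [  4,  -8, -64, -40]]
Now row reduce the product.
R2 ← R2 + (1/2)·R1: [0, -8, -38, -28]
R3 ← R3 − (3/2)·R1: [0, -8, -38, -28]
R4 ← R4 − (2)·R1: [0, -16, -76, -56]
R3 ← R3 − R2: [0, 0, 0, 0]
R4 ← R4 − (2)·R2: [0, 0, 0, 0]
2 nonzero rows, so rank(CA) = 2.

2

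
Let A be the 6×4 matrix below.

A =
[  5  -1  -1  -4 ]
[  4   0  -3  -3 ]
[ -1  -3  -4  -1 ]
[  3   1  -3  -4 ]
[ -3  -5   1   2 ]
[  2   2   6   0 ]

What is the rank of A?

Row reduce to echelon form.
R2 ← R2 − (4/5)·R1: [0, 4/5, -11/5, 1/5]
R3 ← R3 + (1/5)·R1: [0, -16/5, -21/5, -9/5]
R4 ← R4 − (3/5)·R1: [0, 8/5, -12/5, -8/5]
R5 ← R5 + (3/5)·R1: [0, -28/5, 2/5, -2/5]
R6 ← R6 − (2/5)·R1: [0, 12/5, 32/5, 8/5]
R3 ← R3 + (4)·R2: [0, 0, -13, -1]
R4 ← R4 − (2)·R2: [0, 0, 2, -2]
R5 ← R5 + (7)·R2: [0, 0, -15, 1]
R6 ← R6 − (3)·R2: [0, 0, 13, 1]
R4 ← R4 + (2/13)·R3: [0, 0, 0, -28/13]
R5 ← R5 − (15/13)·R3: [0, 0, 0, 28/13]
R6 ← R6 + R3: [0, 0, 0, 0]
R5 ← R5 + R4: [0, 0, 0, 0]
Echelon form has 4 nonzero rows, so rank(A) = 4.

4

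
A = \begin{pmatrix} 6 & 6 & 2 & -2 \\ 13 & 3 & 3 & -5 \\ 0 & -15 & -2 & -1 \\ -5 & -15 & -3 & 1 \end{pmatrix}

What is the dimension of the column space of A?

Row reduce to echelon form.
R2 ← R2 − (13/6)·R1: [0, -10, -4/3, -2/3]
R4 ← R4 + (5/6)·R1: [0, -10, -4/3, -2/3]
R3 ← R3 − (3/2)·R2: [0, 0, 0, 0]
R4 ← R4 − R2: [0, 0, 0, 0]
Echelon form has 2 nonzero rows, so rank(A) = 2.
The column space has dimension equal to the rank: 2.

2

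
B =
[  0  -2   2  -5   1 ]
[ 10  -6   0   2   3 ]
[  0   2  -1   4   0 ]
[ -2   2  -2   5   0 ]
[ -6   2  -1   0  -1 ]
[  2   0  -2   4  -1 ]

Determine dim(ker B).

Row reduce to echelon form.
Swap R1 ↔ R2
R4 ← R4 + (1/5)·R1: [0, 4/5, -2, 27/5, 3/5]
R5 ← R5 + (3/5)·R1: [0, -8/5, -1, 6/5, 4/5]
R6 ← R6 − (1/5)·R1: [0, 6/5, -2, 18/5, -8/5]
R3 ← R3 + R2: [0, 0, 1, -1, 1]
R4 ← R4 + (2/5)·R2: [0, 0, -6/5, 17/5, 1]
R5 ← R5 − (4/5)·R2: [0, 0, -13/5, 26/5, 0]
R6 ← R6 + (3/5)·R2: [0, 0, -4/5, 3/5, -1]
R4 ← R4 + (6/5)·R3: [0, 0, 0, 11/5, 11/5]
R5 ← R5 + (13/5)·R3: [0, 0, 0, 13/5, 13/5]
R6 ← R6 + (4/5)·R3: [0, 0, 0, -1/5, -1/5]
R5 ← R5 − (13/11)·R4: [0, 0, 0, 0, 0]
R6 ← R6 + (1/11)·R4: [0, 0, 0, 0, 0]
4 nonzero rows, so rank(B) = 4.
B has 5 columns; by rank–nullity, nullity = 5 − 4 = 1.

1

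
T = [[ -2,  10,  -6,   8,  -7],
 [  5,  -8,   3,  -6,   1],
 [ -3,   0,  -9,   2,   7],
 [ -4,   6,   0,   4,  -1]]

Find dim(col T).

Row reduce to echelon form.
R2 ← R2 + (5/2)·R1: [0, 17, -12, 14, -33/2]
R3 ← R3 − (3/2)·R1: [0, -15, 0, -10, 35/2]
R4 ← R4 − (2)·R1: [0, -14, 12, -12, 13]
R3 ← R3 + (15/17)·R2: [0, 0, -180/17, 40/17, 50/17]
R4 ← R4 + (14/17)·R2: [0, 0, 36/17, -8/17, -10/17]
R4 ← R4 + (1/5)·R3: [0, 0, 0, 0, 0]
Echelon form has 3 nonzero rows, so rank(T) = 3.
The column space has dimension equal to the rank: 3.

3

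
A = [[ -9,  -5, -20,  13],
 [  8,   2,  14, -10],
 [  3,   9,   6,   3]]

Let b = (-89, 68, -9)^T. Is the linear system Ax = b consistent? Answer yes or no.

Row reduce the augmented matrix [A | b].
R2 ← R2 + (8/9)·R1: [0, -22/9, -34/9, 14/9, -100/9]
R3 ← R3 + (1/3)·R1: [0, 22/3, -2/3, 22/3, -116/3]
R3 ← R3 + (3)·R2: [0, 0, -12, 12, -72]
The echelon form has 3 nonzero rows, and every pivot lies in the first 4 columns, so rank(A) = rank([A|b]) = 3.
The system is consistent.

yes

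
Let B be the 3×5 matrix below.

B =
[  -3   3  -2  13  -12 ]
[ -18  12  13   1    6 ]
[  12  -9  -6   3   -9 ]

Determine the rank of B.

3

Row reduce to echelon form.
R2 ← R2 − (6)·R1: [0, -6, 25, -77, 78]
R3 ← R3 + (4)·R1: [0, 3, -14, 55, -57]
R3 ← R3 + (1/2)·R2: [0, 0, -3/2, 33/2, -18]
Echelon form has 3 nonzero rows, so rank(B) = 3.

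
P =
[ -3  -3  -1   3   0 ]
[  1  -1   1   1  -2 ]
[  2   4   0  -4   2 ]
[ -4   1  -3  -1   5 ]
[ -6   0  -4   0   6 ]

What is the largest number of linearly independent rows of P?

Row reduce to echelon form.
R2 ← R2 + (1/3)·R1: [0, -2, 2/3, 2, -2]
R3 ← R3 + (2/3)·R1: [0, 2, -2/3, -2, 2]
R4 ← R4 − (4/3)·R1: [0, 5, -5/3, -5, 5]
R5 ← R5 − (2)·R1: [0, 6, -2, -6, 6]
R3 ← R3 + R2: [0, 0, 0, 0, 0]
R4 ← R4 + (5/2)·R2: [0, 0, 0, 0, 0]
R5 ← R5 + (3)·R2: [0, 0, 0, 0, 0]
Echelon form has 2 nonzero rows, so rank(P) = 2.
The rank gives the maximum number of linearly independent rows: 2.

2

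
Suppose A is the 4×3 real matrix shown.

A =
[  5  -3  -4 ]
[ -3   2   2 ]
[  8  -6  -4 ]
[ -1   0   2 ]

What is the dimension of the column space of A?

2

Row reduce to echelon form.
R2 ← R2 + (3/5)·R1: [0, 1/5, -2/5]
R3 ← R3 − (8/5)·R1: [0, -6/5, 12/5]
R4 ← R4 + (1/5)·R1: [0, -3/5, 6/5]
R3 ← R3 + (6)·R2: [0, 0, 0]
R4 ← R4 + (3)·R2: [0, 0, 0]
Echelon form has 2 nonzero rows, so rank(A) = 2.
The column space has dimension equal to the rank: 2.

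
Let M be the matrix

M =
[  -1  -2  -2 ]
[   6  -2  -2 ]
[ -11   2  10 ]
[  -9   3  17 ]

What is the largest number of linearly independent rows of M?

Row reduce to echelon form.
R2 ← R2 + (6)·R1: [0, -14, -14]
R3 ← R3 − (11)·R1: [0, 24, 32]
R4 ← R4 − (9)·R1: [0, 21, 35]
R3 ← R3 + (12/7)·R2: [0, 0, 8]
R4 ← R4 + (3/2)·R2: [0, 0, 14]
R4 ← R4 − (7/4)·R3: [0, 0, 0]
Echelon form has 3 nonzero rows, so rank(M) = 3.
The rank gives the maximum number of linearly independent rows: 3.

3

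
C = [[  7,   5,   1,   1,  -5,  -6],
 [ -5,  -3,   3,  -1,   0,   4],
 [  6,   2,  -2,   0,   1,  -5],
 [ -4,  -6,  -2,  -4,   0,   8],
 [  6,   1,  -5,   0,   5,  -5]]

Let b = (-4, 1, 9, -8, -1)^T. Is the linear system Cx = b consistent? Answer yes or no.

no

Row reduce the augmented matrix [C | b].
R2 ← R2 + (5/7)·R1: [0, 4/7, 26/7, -2/7, -25/7, -2/7, -13/7]
R3 ← R3 − (6/7)·R1: [0, -16/7, -20/7, -6/7, 37/7, 1/7, 87/7]
R4 ← R4 + (4/7)·R1: [0, -22/7, -10/7, -24/7, -20/7, 32/7, -72/7]
R5 ← R5 − (6/7)·R1: [0, -23/7, -41/7, -6/7, 65/7, 1/7, 17/7]
R3 ← R3 + (4)·R2: [0, 0, 12, -2, -9, -1, 5]
R4 ← R4 + (11/2)·R2: [0, 0, 19, -5, -45/2, 3, -41/2]
R5 ← R5 + (23/4)·R2: [0, 0, 31/2, -5/2, -45/4, -3/2, -33/4]
R4 ← R4 − (19/12)·R3: [0, 0, 0, -11/6, -33/4, 55/12, -341/12]
R5 ← R5 − (31/24)·R3: [0, 0, 0, 1/12, 3/8, -5/24, -353/24]
R5 ← R5 + (1/22)·R4: [0, 0, 0, 0, 0, 0, -16]
The echelon form has 5 nonzero rows; the last pivot sits in the augmented column, so rank(C) = 4 but rank([C|b]) = 5.
Since the ranks differ, the system is inconsistent.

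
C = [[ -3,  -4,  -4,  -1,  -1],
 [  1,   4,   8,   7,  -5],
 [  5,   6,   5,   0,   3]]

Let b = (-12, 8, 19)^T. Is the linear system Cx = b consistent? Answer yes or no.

Row reduce the augmented matrix [C | b].
R2 ← R2 + (1/3)·R1: [0, 8/3, 20/3, 20/3, -16/3, 4]
R3 ← R3 + (5/3)·R1: [0, -2/3, -5/3, -5/3, 4/3, -1]
R3 ← R3 + (1/4)·R2: [0, 0, 0, 0, 0, 0]
The echelon form has 2 nonzero rows, and every pivot lies in the first 5 columns, so rank(C) = rank([C|b]) = 2.
The system is consistent.

yes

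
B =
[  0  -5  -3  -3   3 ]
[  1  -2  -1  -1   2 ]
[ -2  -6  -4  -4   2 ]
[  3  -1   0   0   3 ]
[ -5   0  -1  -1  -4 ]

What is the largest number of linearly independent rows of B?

Row reduce to echelon form.
Swap R1 ↔ R2
R3 ← R3 + (2)·R1: [0, -10, -6, -6, 6]
R4 ← R4 − (3)·R1: [0, 5, 3, 3, -3]
R5 ← R5 + (5)·R1: [0, -10, -6, -6, 6]
R3 ← R3 − (2)·R2: [0, 0, 0, 0, 0]
R4 ← R4 + R2: [0, 0, 0, 0, 0]
R5 ← R5 − (2)·R2: [0, 0, 0, 0, 0]
Echelon form has 2 nonzero rows, so rank(B) = 2.
The rank gives the maximum number of linearly independent rows: 2.

2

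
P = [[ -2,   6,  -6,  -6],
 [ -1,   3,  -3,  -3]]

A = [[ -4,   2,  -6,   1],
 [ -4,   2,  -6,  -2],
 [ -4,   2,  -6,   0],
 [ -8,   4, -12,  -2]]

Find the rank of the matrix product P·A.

First compute PA:
[[ 56, -28,  84,  -2],
 [ 28, -14,  42,  -1]]
Now row reduce the product.
R2 ← R2 − (1/2)·R1: [0, 0, 0, 0]
1 nonzero row, so rank(PA) = 1.

1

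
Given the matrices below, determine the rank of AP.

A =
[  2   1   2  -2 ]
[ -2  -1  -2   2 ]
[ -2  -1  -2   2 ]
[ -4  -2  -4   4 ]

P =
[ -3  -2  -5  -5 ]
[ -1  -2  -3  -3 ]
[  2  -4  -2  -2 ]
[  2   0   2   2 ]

1

First compute AP:
[[ -7, -14, -21, -21],
 [  7,  14,  21,  21],
 [  7,  14,  21,  21],
 [ 14,  28,  42,  42]]
Now row reduce the product.
R2 ← R2 + R1: [0, 0, 0, 0]
R3 ← R3 + R1: [0, 0, 0, 0]
R4 ← R4 + (2)·R1: [0, 0, 0, 0]
1 nonzero row, so rank(AP) = 1.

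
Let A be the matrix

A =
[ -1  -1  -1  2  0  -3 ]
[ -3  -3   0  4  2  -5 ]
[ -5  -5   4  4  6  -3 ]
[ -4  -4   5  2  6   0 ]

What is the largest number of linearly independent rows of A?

Row reduce to echelon form.
R2 ← R2 − (3)·R1: [0, 0, 3, -2, 2, 4]
R3 ← R3 − (5)·R1: [0, 0, 9, -6, 6, 12]
R4 ← R4 − (4)·R1: [0, 0, 9, -6, 6, 12]
R3 ← R3 − (3)·R2: [0, 0, 0, 0, 0, 0]
R4 ← R4 − (3)·R2: [0, 0, 0, 0, 0, 0]
Echelon form has 2 nonzero rows, so rank(A) = 2.
The rank gives the maximum number of linearly independent rows: 2.

2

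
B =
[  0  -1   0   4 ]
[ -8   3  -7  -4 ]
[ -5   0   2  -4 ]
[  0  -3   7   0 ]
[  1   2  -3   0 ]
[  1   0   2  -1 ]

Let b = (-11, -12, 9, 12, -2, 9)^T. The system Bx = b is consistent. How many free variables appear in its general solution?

0

Row reduce the augmented matrix [B | b].
Swap R1 ↔ R2
R3 ← R3 − (5/8)·R1: [0, -15/8, 51/8, -3/2, 33/2]
R5 ← R5 + (1/8)·R1: [0, 19/8, -31/8, -1/2, -7/2]
R6 ← R6 + (1/8)·R1: [0, 3/8, 9/8, -3/2, 15/2]
R3 ← R3 − (15/8)·R2: [0, 0, 51/8, -9, 297/8]
R4 ← R4 − (3)·R2: [0, 0, 7, -12, 45]
R5 ← R5 + (19/8)·R2: [0, 0, -31/8, 9, -237/8]
R6 ← R6 + (3/8)·R2: [0, 0, 9/8, 0, 27/8]
R4 ← R4 − (56/51)·R3: [0, 0, 0, -36/17, 72/17]
R5 ← R5 + (31/51)·R3: [0, 0, 0, 60/17, -120/17]
R6 ← R6 − (3/17)·R3: [0, 0, 0, 27/17, -54/17]
R5 ← R5 + (5/3)·R4: [0, 0, 0, 0, 0]
R6 ← R6 + (3/4)·R4: [0, 0, 0, 0, 0]
The echelon form has 4 nonzero rows, and every pivot lies in the first 4 columns, so rank(B) = rank([B|b]) = 4.
The system is consistent.
Free variables = (unknowns) − (rank) = 4 − 4 = 0.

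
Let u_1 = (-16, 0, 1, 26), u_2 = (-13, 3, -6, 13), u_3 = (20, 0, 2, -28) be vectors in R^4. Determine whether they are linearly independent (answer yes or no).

yes

Form the matrix with these vectors as rows and row reduce.
R2 ← R2 − (13/16)·R1: [0, 3, -109/16, -65/8]
R3 ← R3 + (5/4)·R1: [0, 0, 13/4, 9/2]
3 nonzero rows, so the 3 vectors span a space of dimension 3.
Since 3 = 3, the vectors are linearly independent.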